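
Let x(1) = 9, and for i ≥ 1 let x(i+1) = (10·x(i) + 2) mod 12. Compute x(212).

Listing terms: x(1) = 9, x(2) = 8, x(3) = 10, x(4) = 6, x(5) = 2, x(6) = 10.
Since x(6) = x(3) = 10, the sequence is eventually periodic: after a pre-period of length 2 it cycles with period 3.
For i ≥ 3, x(i) depends only on (i - 3) mod 3. (212 - 3) mod 3 = 2, so x(212) = x(5) = 2.

2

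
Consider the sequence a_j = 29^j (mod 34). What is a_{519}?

Computing terms: a_1 = 29; a_2 = 25; a_3 = 11; a_4 = 13; a_5 = 3; a_6 = 19; a_7 = 7; a_8 = 33; a_9 = 5; a_{10} = 9; a_{11} = 23; a_{12} = 21; a_{13} = 31; a_{14} = 15; a_{15} = 27; a_{16} = 1; a_{17} = 29.
Since a_{17} = a_1 = 29, the sequence is periodic with period 16.
(519 - 1) mod 16 = 6, so a_{519} = a_7 = 7.

7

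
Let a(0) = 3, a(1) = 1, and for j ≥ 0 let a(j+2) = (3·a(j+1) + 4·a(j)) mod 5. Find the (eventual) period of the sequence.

We have a(0) = 3, a(1) = 1, a(2) = 0, a(3) = 4, a(4) = 2, a(5) = 2, a(6) = 4, a(7) = 0, a(8) = 1, a(9) = 3, a(10) = 3, a(11) = 1.
Since (a(10), a(11)) = (a(0), a(1)) = (3, 1) (two consecutive terms determine the rest), the sequence is periodic with period 10.

10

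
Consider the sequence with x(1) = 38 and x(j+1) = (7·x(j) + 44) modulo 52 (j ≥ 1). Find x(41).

2

We have x(1) = 38; x(2) = 50; x(3) = 30; x(4) = 46; x(5) = 2; x(6) = 6; x(7) = 34; x(8) = 22; x(9) = 42; x(10) = 26; x(11) = 18; x(12) = 14; x(13) = 38.
The sequence repeats with period 12.
(41 - 1) mod 12 = 4, so x(41) = x(5) = 2.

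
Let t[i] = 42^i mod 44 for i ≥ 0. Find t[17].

4

t[0] = 1, t[1] = 42, t[2] = 4, t[3] = 36, t[4] = 16, t[5] = 12, t[6] = 20, t[7] = 4.
Since t[7] = t[2] = 4, the sequence is eventually periodic: after a pre-period of length 2 it cycles with period 5.
For i ≥ 2, t[i] depends only on (i - 2) mod 5. (17 - 2) mod 5 = 0, so t[17] = t[2] = 4.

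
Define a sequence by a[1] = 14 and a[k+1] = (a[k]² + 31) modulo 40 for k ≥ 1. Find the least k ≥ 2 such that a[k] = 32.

5

a[1] = 14, a[2] = 27, a[3] = 0, a[4] = 31, a[5] = 32, a[6] = 15, a[7] = 16, a[8] = 7, a[9] = 0.
Since a[9] = a[3] = 0, the sequence is eventually periodic: after a pre-period of length 2 it cycles with period 6.
The value 32 first appears (with k ≥ 2) at a[5].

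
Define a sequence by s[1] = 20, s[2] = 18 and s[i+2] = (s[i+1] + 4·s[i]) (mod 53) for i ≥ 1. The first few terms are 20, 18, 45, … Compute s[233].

Computing terms: s[1] = 20, s[2] = 18, s[3] = 45, s[4] = 11, s[5] = 32, s[6] = 23, s[7] = 45, s[8] = 31, s[9] = 52, s[10] = 17, s[11] = 13, s[12] = 28, s[13] = 27, s[14] = 33, s[15] = 35, s[16] = 8, s[17] = 42, s[18] = 21, s[19] = 30, s[20] = 8, s[21] = 22, s[22] = 1, s[23] = 36, s[24] = 40, s[25] = 25, s[26] = 26, s[27] = 20, s[28] = 18.
Since (s[27], s[28]) = (s[1], s[2]) = (20, 18) (two consecutive terms determine the rest), the sequence is periodic with period 26.
(233 - 1) mod 26 = 24, so s[233] = s[25] = 25.

25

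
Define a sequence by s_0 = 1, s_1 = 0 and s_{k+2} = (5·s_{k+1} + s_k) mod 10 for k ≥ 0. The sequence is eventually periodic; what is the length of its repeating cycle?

s_0 = 1,  s_1 = 0,  s_2 = 1,  s_3 = 5,  s_4 = 6,  s_5 = 5,  s_6 = 1,  s_7 = 0.
The sequence repeats with period 6.

6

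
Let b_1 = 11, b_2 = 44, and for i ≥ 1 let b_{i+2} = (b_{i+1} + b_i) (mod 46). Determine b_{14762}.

2

b_1 = 11, b_2 = 44, b_3 = 9, b_4 = 7, b_5 = 16, b_6 = 23, b_7 = 39, b_8 = 16, b_9 = 9, b_{10} = 25, b_{11} = 34, b_{12} = 13, b_{13} = 1, b_{14} = 14, b_{15} = 15, b_{16} = 29, b_{17} = 44, b_{18} = 27, b_{19} = 25, b_{20} = 6, b_{21} = 31, b_{22} = 37, b_{23} = 22, b_{24} = 13, b_{25} = 35, b_{26} = 2, b_{27} = 37, b_{28} = 39, b_{29} = 30, b_{30} = 23, b_{31} = 7, b_{32} = 30, b_{33} = 37, b_{34} = 21, b_{35} = 12, b_{36} = 33, b_{37} = 45, b_{38} = 32, b_{39} = 31, b_{40} = 17, b_{41} = 2, b_{42} = 19, b_{43} = 21, b_{44} = 40, b_{45} = 15, b_{46} = 9, b_{47} = 24, b_{48} = 33, b_{49} = 11, b_{50} = 44.
Since (b_{49}, b_{50}) = (b_1, b_2) = (11, 44) (two consecutive terms determine the rest), the sequence is periodic with period 48.
So b_{14762} = b_{1 + ((14762-1) mod 48)} = b_{26} = 2.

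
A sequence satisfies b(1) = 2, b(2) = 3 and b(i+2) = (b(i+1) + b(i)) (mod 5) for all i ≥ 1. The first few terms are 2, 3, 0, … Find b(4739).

1

b(1) = 2,  b(2) = 3,  b(3) = 0,  b(4) = 3,  b(5) = 3,  b(6) = 1,  b(7) = 4,  b(8) = 0,  b(9) = 4,  b(10) = 4,  b(11) = 3,  b(12) = 2,  b(13) = 0,  b(14) = 2,  b(15) = 2,  b(16) = 4,  b(17) = 1,  b(18) = 0,  b(19) = 1,  b(20) = 1,  b(21) = 2,  b(22) = 3.
Since (b(21), b(22)) = (b(1), b(2)) = (2, 3) (two consecutive terms determine the rest), the sequence is periodic with period 20.
(4739 - 1) mod 20 = 18, so b(4739) = b(19) = 1.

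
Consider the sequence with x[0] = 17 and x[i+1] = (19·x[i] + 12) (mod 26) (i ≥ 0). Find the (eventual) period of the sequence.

12

x[0] = 17, x[1] = 23, x[2] = 7, x[3] = 15, x[4] = 11, x[5] = 13, x[6] = 25, x[7] = 19, x[8] = 9, x[9] = 1, x[10] = 5, x[11] = 3, x[12] = 17.
The sequence repeats with period 12.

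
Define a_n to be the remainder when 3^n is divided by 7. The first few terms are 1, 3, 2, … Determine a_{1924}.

Listing terms: a_0 = 1, a_1 = 3, a_2 = 2, a_3 = 6, a_4 = 4, a_5 = 5, a_6 = 1.
Since a_6 = a_0 = 1, the sequence is periodic with period 6.
(1924 - 0) mod 6 = 4, so a_{1924} = a_4 = 4.

4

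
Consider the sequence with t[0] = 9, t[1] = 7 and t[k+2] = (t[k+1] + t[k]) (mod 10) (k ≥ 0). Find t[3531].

Listing terms: t[0] = 9,  t[1] = 7,  t[2] = 6,  t[3] = 3,  t[4] = 9,  t[5] = 2,  t[6] = 1,  t[7] = 3,  t[8] = 4,  t[9] = 7,  t[10] = 1,  t[11] = 8,  t[12] = 9,  t[13] = 7.
Since (t[12], t[13]) = (t[0], t[1]) = (9, 7) (two consecutive terms determine the rest), the sequence is periodic with period 12.
(3531 - 0) mod 12 = 3, so t[3531] = t[3] = 3.

3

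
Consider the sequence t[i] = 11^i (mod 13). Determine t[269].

t[0] = 1,  t[1] = 11,  t[2] = 4,  t[3] = 5,  t[4] = 3,  t[5] = 7,  t[6] = 12,  t[7] = 2,  t[8] = 9,  t[9] = 8,  t[10] = 10,  t[11] = 6,  t[12] = 1.
Since t[12] = t[0] = 1, the sequence is periodic with period 12.
(269 - 0) mod 12 = 5, so t[269] = t[5] = 7.

7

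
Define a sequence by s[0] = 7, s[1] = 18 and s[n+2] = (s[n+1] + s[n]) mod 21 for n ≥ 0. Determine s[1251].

1

We have s[0] = 7; s[1] = 18; s[2] = 4; s[3] = 1; s[4] = 5; s[5] = 6; s[6] = 11; s[7] = 17; s[8] = 7; s[9] = 3; s[10] = 10; s[11] = 13; s[12] = 2; s[13] = 15; s[14] = 17; s[15] = 11; s[16] = 7; s[17] = 18.
The sequence repeats with period 16.
(1251 - 0) mod 16 = 3, so s[1251] = s[3] = 1.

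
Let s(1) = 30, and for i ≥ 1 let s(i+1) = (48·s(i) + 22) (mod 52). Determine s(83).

6

Computing terms: s(1) = 30, s(2) = 6, s(3) = 50, s(4) = 30.
Since s(4) = s(1) = 30, the sequence is periodic with period 3.
(83 - 1) mod 3 = 1, so s(83) = s(2) = 6.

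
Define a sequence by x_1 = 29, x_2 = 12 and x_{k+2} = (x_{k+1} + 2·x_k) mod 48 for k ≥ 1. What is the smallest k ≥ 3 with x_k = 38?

x_1 = 29, x_2 = 12, x_3 = 22, x_4 = 46, x_5 = 42, x_6 = 38, x_7 = 26, x_8 = 6, x_9 = 10, x_{10} = 22, x_{11} = 42, x_{12} = 38.
Since (x_{11}, x_{12}) = (x_5, x_6) = (42, 38) (two consecutive terms determine the rest), the sequence is eventually periodic: after a pre-period of length 4 it cycles with period 6.
The value 38 first appears (with k ≥ 3) at x_6.

6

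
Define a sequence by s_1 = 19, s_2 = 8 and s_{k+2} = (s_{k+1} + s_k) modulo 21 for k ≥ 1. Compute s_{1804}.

We have s_1 = 19,  s_2 = 8,  s_3 = 6,  s_4 = 14,  s_5 = 20,  s_6 = 13,  s_7 = 12,  s_8 = 4,  s_9 = 16,  s_{10} = 20,  s_{11} = 15,  s_{12} = 14,  s_{13} = 8,  s_{14} = 1,  s_{15} = 9,  s_{16} = 10,  s_{17} = 19,  s_{18} = 8.
Since (s_{17}, s_{18}) = (s_1, s_2) = (19, 8) (two consecutive terms determine the rest), the sequence is periodic with period 16.
(1804 - 1) mod 16 = 11, so s_{1804} = s_{12} = 14.

14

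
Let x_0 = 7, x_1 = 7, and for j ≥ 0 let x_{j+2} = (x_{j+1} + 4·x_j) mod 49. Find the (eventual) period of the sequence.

48

Listing terms: x_0 = 7, x_1 = 7, x_2 = 35, x_3 = 14, x_4 = 7, x_5 = 14, x_6 = 42, x_7 = 0, x_8 = 21, x_9 = 21, x_{10} = 7, x_{11} = 42, x_{12} = 21, x_{13} = 42, x_{14} = 28, x_{15} = 0, x_{16} = 14, x_{17} = 14, x_{18} = 21, x_{19} = 28, x_{20} = 14, x_{21} = 28, x_{22} = 35, x_{23} = 0, x_{24} = 42, x_{25} = 42, x_{26} = 14, x_{27} = 35, x_{28} = 42, x_{29} = 35, x_{30} = 7, x_{31} = 0, x_{32} = 28, x_{33} = 28, x_{34} = 42, x_{35} = 7, x_{36} = 28, x_{37} = 7, x_{38} = 21, x_{39} = 0, x_{40} = 35, x_{41} = 35, x_{42} = 28, x_{43} = 21, x_{44} = 35, x_{45} = 21, x_{46} = 14, x_{47} = 0, x_{48} = 7, x_{49} = 7.
Since (x_{48}, x_{49}) = (x_0, x_1) = (7, 7) (two consecutive terms determine the rest), the sequence is periodic with period 48.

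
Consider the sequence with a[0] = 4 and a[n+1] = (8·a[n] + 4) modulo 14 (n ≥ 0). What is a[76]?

0

Computing terms: a[0] = 4,  a[1] = 8,  a[2] = 12,  a[3] = 2,  a[4] = 6,  a[5] = 10,  a[6] = 0,  a[7] = 4.
The sequence repeats with period 7.
(76 - 0) mod 7 = 6, so a[76] = a[6] = 0.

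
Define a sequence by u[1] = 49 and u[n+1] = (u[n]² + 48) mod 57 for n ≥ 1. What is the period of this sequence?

7

Listing terms: u[1] = 49,  u[2] = 55,  u[3] = 52,  u[4] = 16,  u[5] = 19,  u[6] = 10,  u[7] = 34,  u[8] = 7,  u[9] = 40,  u[10] = 52.
Since u[10] = u[3] = 52, the sequence is eventually periodic: after a pre-period of length 2 it cycles with period 7.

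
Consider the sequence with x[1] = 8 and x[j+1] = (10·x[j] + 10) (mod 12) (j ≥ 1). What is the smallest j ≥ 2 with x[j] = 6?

x[1] = 8; x[2] = 6; x[3] = 10; x[4] = 2; x[5] = 6.
Since x[5] = x[2] = 6, the sequence is eventually periodic: after a pre-period of length 1 it cycles with period 3.
The value 6 first appears (with j ≥ 2) at x[2].

2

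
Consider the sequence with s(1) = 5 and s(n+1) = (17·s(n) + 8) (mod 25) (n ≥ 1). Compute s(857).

20

s(1) = 5; s(2) = 18; s(3) = 14; s(4) = 21; s(5) = 15; s(6) = 13; s(7) = 4; s(8) = 1; s(9) = 0; s(10) = 8; s(11) = 19; s(12) = 6; s(13) = 10; s(14) = 3; s(15) = 9; s(16) = 11; s(17) = 20; s(18) = 23; s(19) = 24; s(20) = 16; s(21) = 5.
The sequence repeats with period 20.
So s(857) = s(1 + ((857-1) mod 20)) = s(17) = 20.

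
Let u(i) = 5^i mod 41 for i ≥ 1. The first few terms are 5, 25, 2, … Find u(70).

40

u(1) = 5; u(2) = 25; u(3) = 2; u(4) = 10; u(5) = 9; u(6) = 4; u(7) = 20; u(8) = 18; u(9) = 8; u(10) = 40; u(11) = 36; u(12) = 16; u(13) = 39; u(14) = 31; u(15) = 32; u(16) = 37; u(17) = 21; u(18) = 23; u(19) = 33; u(20) = 1; u(21) = 5.
The sequence repeats with period 20.
So u(70) = u(1 + ((70-1) mod 20)) = u(10) = 40.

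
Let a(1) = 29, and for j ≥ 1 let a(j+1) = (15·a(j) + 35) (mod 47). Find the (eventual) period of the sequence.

a(1) = 29,  a(2) = 0,  a(3) = 35,  a(4) = 43,  a(5) = 22,  a(6) = 36,  a(7) = 11,  a(8) = 12,  a(9) = 27,  a(10) = 17,  a(11) = 8,  a(12) = 14,  a(13) = 10,  a(14) = 44,  a(15) = 37,  a(16) = 26,  a(17) = 2,  a(18) = 18,  a(19) = 23,  a(20) = 4,  a(21) = 1,  a(22) = 3,  a(23) = 33,  a(24) = 13,  a(25) = 42,  a(26) = 7,  a(27) = 46,  a(28) = 20,  a(29) = 6,  a(30) = 31,  a(31) = 30,  a(32) = 15,  a(33) = 25,  a(34) = 34,  a(35) = 28,  a(36) = 32,  a(37) = 45,  a(38) = 5,  a(39) = 16,  a(40) = 40,  a(41) = 24,  a(42) = 19,  a(43) = 38,  a(44) = 41,  a(45) = 39,  a(46) = 9,  a(47) = 29.
Since a(47) = a(1) = 29, the sequence is periodic with period 46.

46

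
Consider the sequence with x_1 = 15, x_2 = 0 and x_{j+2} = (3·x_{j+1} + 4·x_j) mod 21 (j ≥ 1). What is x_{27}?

18

x_1 = 15, x_2 = 0, x_3 = 18, x_4 = 12, x_5 = 3, x_6 = 15, x_7 = 15, x_8 = 0.
Since (x_7, x_8) = (x_1, x_2) = (15, 0) (two consecutive terms determine the rest), the sequence is periodic with period 6.
So x_{27} = x_{1 + ((27-1) mod 6)} = x_3 = 18.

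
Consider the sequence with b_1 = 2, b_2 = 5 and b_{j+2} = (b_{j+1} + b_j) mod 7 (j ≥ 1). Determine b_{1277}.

We have b_1 = 2,  b_2 = 5,  b_3 = 0,  b_4 = 5,  b_5 = 5,  b_6 = 3,  b_7 = 1,  b_8 = 4,  b_9 = 5,  b_{10} = 2,  b_{11} = 0,  b_{12} = 2,  b_{13} = 2,  b_{14} = 4,  b_{15} = 6,  b_{16} = 3,  b_{17} = 2,  b_{18} = 5.
The sequence repeats with period 16.
So b_{1277} = b_{1 + ((1277-1) mod 16)} = b_{13} = 2.

2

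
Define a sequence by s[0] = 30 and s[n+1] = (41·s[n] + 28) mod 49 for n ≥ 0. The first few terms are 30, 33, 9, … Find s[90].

16

We have s[0] = 30,  s[1] = 33,  s[2] = 9,  s[3] = 5,  s[4] = 37,  s[5] = 26,  s[6] = 16,  s[7] = 47,  s[8] = 44,  s[9] = 19,  s[10] = 23,  s[11] = 40,  s[12] = 2,  s[13] = 12,  s[14] = 30.
Since s[14] = s[0] = 30, the sequence is periodic with period 14.
So s[90] = s[0 + ((90-0) mod 14)] = s[6] = 16.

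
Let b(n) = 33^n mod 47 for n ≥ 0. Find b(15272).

We have b(0) = 1; b(1) = 33; b(2) = 8; b(3) = 29; b(4) = 17; b(5) = 44; b(6) = 42; b(7) = 23; b(8) = 7; b(9) = 43; b(10) = 9; b(11) = 15; b(12) = 25; b(13) = 26; b(14) = 12; b(15) = 20; b(16) = 2; b(17) = 19; b(18) = 16; b(19) = 11; b(20) = 34; b(21) = 41; b(22) = 37; b(23) = 46; b(24) = 14; b(25) = 39; b(26) = 18; b(27) = 30; b(28) = 3; b(29) = 5; b(30) = 24; b(31) = 40; b(32) = 4; b(33) = 38; b(34) = 32; b(35) = 22; b(36) = 21; b(37) = 35; b(38) = 27; b(39) = 45; b(40) = 28; b(41) = 31; b(42) = 36; b(43) = 13; b(44) = 6; b(45) = 10; b(46) = 1.
Since b(46) = b(0) = 1, the sequence is periodic with period 46.
(15272 - 0) mod 46 = 0, so b(15272) = b(0) = 1.

1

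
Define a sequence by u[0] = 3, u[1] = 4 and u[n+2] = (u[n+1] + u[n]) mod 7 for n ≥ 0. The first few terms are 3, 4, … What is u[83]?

4

Computing terms: u[0] = 3,  u[1] = 4,  u[2] = 0,  u[3] = 4,  u[4] = 4,  u[5] = 1,  u[6] = 5,  u[7] = 6,  u[8] = 4,  u[9] = 3,  u[10] = 0,  u[11] = 3,  u[12] = 3,  u[13] = 6,  u[14] = 2,  u[15] = 1,  u[16] = 3,  u[17] = 4.
The sequence repeats with period 16.
(83 - 0) mod 16 = 3, so u[83] = u[3] = 4.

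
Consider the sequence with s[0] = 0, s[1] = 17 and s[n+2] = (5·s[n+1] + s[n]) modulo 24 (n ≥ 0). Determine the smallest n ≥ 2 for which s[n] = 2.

9

Computing terms: s[0] = 0; s[1] = 17; s[2] = 13; s[3] = 10; s[4] = 15; s[5] = 13; s[6] = 8; s[7] = 5; s[8] = 9; s[9] = 2; s[10] = 19; s[11] = 1; s[12] = 0; s[13] = 1; s[14] = 5; s[15] = 2; s[16] = 15; s[17] = 5; s[18] = 16; s[19] = 13; s[20] = 9; s[21] = 10; s[22] = 11; s[23] = 17; s[24] = 0; s[25] = 17.
Since (s[24], s[25]) = (s[0], s[1]) = (0, 17) (two consecutive terms determine the rest), the sequence is periodic with period 24.
The value 2 first appears (with n ≥ 2) at s[9].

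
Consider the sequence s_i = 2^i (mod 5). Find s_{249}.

Listing terms: s_1 = 2, s_2 = 4, s_3 = 3, s_4 = 1, s_5 = 2.
Since s_5 = s_1 = 2, the sequence is periodic with period 4.
So s_{249} = s_{1 + ((249-1) mod 4)} = s_1 = 2.

2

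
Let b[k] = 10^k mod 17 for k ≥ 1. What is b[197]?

b[1] = 10,  b[2] = 15,  b[3] = 14,  b[4] = 4,  b[5] = 6,  b[6] = 9,  b[7] = 5,  b[8] = 16,  b[9] = 7,  b[10] = 2,  b[11] = 3,  b[12] = 13,  b[13] = 11,  b[14] = 8,  b[15] = 12,  b[16] = 1,  b[17] = 10.
Since b[17] = b[1] = 10, the sequence is periodic with period 16.
(197 - 1) mod 16 = 4, so b[197] = b[5] = 6.

6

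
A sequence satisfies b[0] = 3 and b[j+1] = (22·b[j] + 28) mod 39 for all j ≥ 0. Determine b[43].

Computing terms: b[0] = 3; b[1] = 16; b[2] = 29; b[3] = 3.
The sequence repeats with period 3.
So b[43] = b[0 + ((43-0) mod 3)] = b[1] = 16.

16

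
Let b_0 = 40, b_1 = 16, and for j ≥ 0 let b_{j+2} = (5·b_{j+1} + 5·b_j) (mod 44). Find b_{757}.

20

Computing terms: b_0 = 40, b_1 = 16, b_2 = 16, b_3 = 28, b_4 = 0, b_5 = 8, b_6 = 40, b_7 = 20, b_8 = 36, b_9 = 16, b_{10} = 40, b_{11} = 16.
Since (b_{10}, b_{11}) = (b_0, b_1) = (40, 16) (two consecutive terms determine the rest), the sequence is periodic with period 10.
(757 - 0) mod 10 = 7, so b_{757} = b_7 = 20.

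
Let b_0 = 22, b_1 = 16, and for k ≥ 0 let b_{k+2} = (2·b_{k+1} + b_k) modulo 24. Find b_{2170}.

6

Listing terms: b_0 = 22; b_1 = 16; b_2 = 6; b_3 = 4; b_4 = 14; b_5 = 8; b_6 = 6; b_7 = 20; b_8 = 22; b_9 = 16.
The sequence repeats with period 8.
So b_{2170} = b_{0 + ((2170-0) mod 8)} = b_2 = 6.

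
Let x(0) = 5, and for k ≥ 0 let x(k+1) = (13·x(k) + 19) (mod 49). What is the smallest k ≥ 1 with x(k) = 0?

7

x(0) = 5,  x(1) = 35,  x(2) = 33,  x(3) = 7,  x(4) = 12,  x(5) = 28,  x(6) = 40,  x(7) = 0,  x(8) = 19,  x(9) = 21,  x(10) = 47,  x(11) = 42,  x(12) = 26,  x(13) = 14,  x(14) = 5.
Since x(14) = x(0) = 5, the sequence is periodic with period 14.
The value 0 first appears (with k ≥ 1) at x(7).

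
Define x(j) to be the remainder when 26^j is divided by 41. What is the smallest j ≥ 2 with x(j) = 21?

22

Listing terms: x(1) = 26, x(2) = 20, x(3) = 28, x(4) = 31, x(5) = 27, x(6) = 5, x(7) = 7, x(8) = 18, x(9) = 17, x(10) = 32, x(11) = 12, x(12) = 25, x(13) = 35, x(14) = 8, x(15) = 3, x(16) = 37, x(17) = 19, x(18) = 2, x(19) = 11, x(20) = 40, x(21) = 15, x(22) = 21, x(23) = 13, x(24) = 10, x(25) = 14, x(26) = 36, x(27) = 34, x(28) = 23, x(29) = 24, x(30) = 9, x(31) = 29, x(32) = 16, x(33) = 6, x(34) = 33, x(35) = 38, x(36) = 4, x(37) = 22, x(38) = 39, x(39) = 30, x(40) = 1, x(41) = 26.
Since x(41) = x(1) = 26, the sequence is periodic with period 40.
The value 21 first appears (with j ≥ 2) at x(22).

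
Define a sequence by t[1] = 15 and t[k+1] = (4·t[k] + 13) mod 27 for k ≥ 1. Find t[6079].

18

We have t[1] = 15; t[2] = 19; t[3] = 8; t[4] = 18; t[5] = 4; t[6] = 2; t[7] = 21; t[8] = 16; t[9] = 23; t[10] = 24; t[11] = 1; t[12] = 17; t[13] = 0; t[14] = 13; t[15] = 11; t[16] = 3; t[17] = 25; t[18] = 5; t[19] = 6; t[20] = 10; t[21] = 26; t[22] = 9; t[23] = 22; t[24] = 20; t[25] = 12; t[26] = 7; t[27] = 14; t[28] = 15.
Since t[28] = t[1] = 15, the sequence is periodic with period 27.
So t[6079] = t[1 + ((6079-1) mod 27)] = t[4] = 18.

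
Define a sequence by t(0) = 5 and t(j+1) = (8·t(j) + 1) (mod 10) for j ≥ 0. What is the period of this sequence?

4

Listing terms: t(0) = 5,  t(1) = 1,  t(2) = 9,  t(3) = 3,  t(4) = 5.
Since t(4) = t(0) = 5, the sequence is periodic with period 4.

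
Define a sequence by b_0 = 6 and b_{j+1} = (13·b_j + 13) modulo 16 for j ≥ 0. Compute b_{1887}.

We have b_0 = 6; b_1 = 11; b_2 = 12; b_3 = 9; b_4 = 2; b_5 = 7; b_6 = 8; b_7 = 5; b_8 = 14; b_9 = 3; b_{10} = 4; b_{11} = 1; b_{12} = 10; b_{13} = 15; b_{14} = 0; b_{15} = 13; b_{16} = 6.
The sequence repeats with period 16.
So b_{1887} = b_{0 + ((1887-0) mod 16)} = b_{15} = 13.

13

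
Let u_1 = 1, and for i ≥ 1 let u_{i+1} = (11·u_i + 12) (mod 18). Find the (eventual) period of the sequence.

6

u_1 = 1; u_2 = 5; u_3 = 13; u_4 = 11; u_5 = 7; u_6 = 17; u_7 = 1.
The sequence repeats with period 6.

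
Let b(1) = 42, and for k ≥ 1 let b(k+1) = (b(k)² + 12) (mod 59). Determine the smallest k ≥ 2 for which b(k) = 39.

12

We have b(1) = 42; b(2) = 6; b(3) = 48; b(4) = 15; b(5) = 1; b(6) = 13; b(7) = 4; b(8) = 28; b(9) = 29; b(10) = 27; b(11) = 33; b(12) = 39; b(13) = 58; b(14) = 13.
Since b(14) = b(6) = 13, the sequence is eventually periodic: after a pre-period of length 5 it cycles with period 8.
The value 39 first appears (with k ≥ 2) at b(12).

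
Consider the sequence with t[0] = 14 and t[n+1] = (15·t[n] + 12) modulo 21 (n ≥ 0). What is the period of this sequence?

7

Listing terms: t[0] = 14, t[1] = 12, t[2] = 3, t[3] = 15, t[4] = 6, t[5] = 18, t[6] = 9, t[7] = 0, t[8] = 12.
Since t[8] = t[1] = 12, the sequence is eventually periodic: after a pre-period of length 1 it cycles with period 7.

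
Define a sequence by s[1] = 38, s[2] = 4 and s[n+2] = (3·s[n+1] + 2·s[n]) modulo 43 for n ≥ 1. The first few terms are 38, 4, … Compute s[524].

We have s[1] = 38, s[2] = 4, s[3] = 2, s[4] = 14, s[5] = 3, s[6] = 37, s[7] = 31, s[8] = 38, s[9] = 4.
The sequence repeats with period 7.
So s[524] = s[1 + ((524-1) mod 7)] = s[6] = 37.

37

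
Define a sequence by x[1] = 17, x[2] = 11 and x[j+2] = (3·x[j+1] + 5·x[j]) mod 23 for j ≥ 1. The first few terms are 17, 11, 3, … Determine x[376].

Computing terms: x[1] = 17; x[2] = 11; x[3] = 3; x[4] = 18; x[5] = 0; x[6] = 21; x[7] = 17; x[8] = 18; x[9] = 1; x[10] = 1; x[11] = 8; x[12] = 6; x[13] = 12; x[14] = 20; x[15] = 5; x[16] = 0; x[17] = 2; x[18] = 6; x[19] = 5; x[20] = 22; x[21] = 22; x[22] = 15; x[23] = 17; x[24] = 11.
Since (x[23], x[24]) = (x[1], x[2]) = (17, 11) (two consecutive terms determine the rest), the sequence is periodic with period 22.
(376 - 1) mod 22 = 1, so x[376] = x[2] = 11.

11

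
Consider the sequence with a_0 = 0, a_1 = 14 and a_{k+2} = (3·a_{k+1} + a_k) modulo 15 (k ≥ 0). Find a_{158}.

12

Computing terms: a_0 = 0; a_1 = 14; a_2 = 12; a_3 = 5; a_4 = 12; a_5 = 11; a_6 = 0; a_7 = 11; a_8 = 3; a_9 = 5; a_{10} = 3; a_{11} = 14; a_{12} = 0; a_{13} = 14.
The sequence repeats with period 12.
So a_{158} = a_{0 + ((158-0) mod 12)} = a_2 = 12.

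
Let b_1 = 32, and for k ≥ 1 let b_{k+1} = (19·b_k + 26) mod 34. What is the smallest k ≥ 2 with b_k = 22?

Computing terms: b_1 = 32, b_2 = 22, b_3 = 2, b_4 = 30, b_5 = 18, b_6 = 28, b_7 = 14, b_8 = 20, b_9 = 32.
Since b_9 = b_1 = 32, the sequence is periodic with period 8.
The value 22 first appears (with k ≥ 2) at b_2.

2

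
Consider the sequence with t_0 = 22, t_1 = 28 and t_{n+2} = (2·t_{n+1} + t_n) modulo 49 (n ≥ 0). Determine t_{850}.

5

t_0 = 22, t_1 = 28, t_2 = 29, t_3 = 37, t_4 = 5, t_5 = 47, t_6 = 1, t_7 = 0, t_8 = 1, t_9 = 2, t_{10} = 5, t_{11} = 12, t_{12} = 29, t_{13} = 21, t_{14} = 22, t_{15} = 16, t_{16} = 5, t_{17} = 26, t_{18} = 8, t_{19} = 42, t_{20} = 43, t_{21} = 30, t_{22} = 5, t_{23} = 40, t_{24} = 36, t_{25} = 14, t_{26} = 15, t_{27} = 44, t_{28} = 5, t_{29} = 5, t_{30} = 15, t_{31} = 35, t_{32} = 36, t_{33} = 9, t_{34} = 5, t_{35} = 19, t_{36} = 43, t_{37} = 7, t_{38} = 8, t_{39} = 23, t_{40} = 5, t_{41} = 33, t_{42} = 22, t_{43} = 28.
Since (t_{42}, t_{43}) = (t_0, t_1) = (22, 28) (two consecutive terms determine the rest), the sequence is periodic with period 42.
So t_{850} = t_{0 + ((850-0) mod 42)} = t_{10} = 5.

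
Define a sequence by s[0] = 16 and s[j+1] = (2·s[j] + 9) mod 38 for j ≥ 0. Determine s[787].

Listing terms: s[0] = 16; s[1] = 3; s[2] = 15; s[3] = 1; s[4] = 11; s[5] = 31; s[6] = 33; s[7] = 37; s[8] = 7; s[9] = 23; s[10] = 17; s[11] = 5; s[12] = 19; s[13] = 9; s[14] = 27; s[15] = 25; s[16] = 21; s[17] = 13; s[18] = 35; s[19] = 3.
Since s[19] = s[1] = 3, the sequence is eventually periodic: after a pre-period of length 1 it cycles with period 18.
For j ≥ 1, s[j] depends only on (j - 1) mod 18. (787 - 1) mod 18 = 12, so s[787] = s[13] = 9.

9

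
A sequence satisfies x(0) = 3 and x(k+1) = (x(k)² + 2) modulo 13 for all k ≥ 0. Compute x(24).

3

We have x(0) = 3,  x(1) = 11,  x(2) = 6,  x(3) = 12,  x(4) = 3.
The sequence repeats with period 4.
So x(24) = x(0 + ((24-0) mod 4)) = x(0) = 3.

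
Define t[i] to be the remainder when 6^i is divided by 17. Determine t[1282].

2

Computing terms: t[0] = 1, t[1] = 6, t[2] = 2, t[3] = 12, t[4] = 4, t[5] = 7, t[6] = 8, t[7] = 14, t[8] = 16, t[9] = 11, t[10] = 15, t[11] = 5, t[12] = 13, t[13] = 10, t[14] = 9, t[15] = 3, t[16] = 1.
The sequence repeats with period 16.
So t[1282] = t[0 + ((1282-0) mod 16)] = t[2] = 2.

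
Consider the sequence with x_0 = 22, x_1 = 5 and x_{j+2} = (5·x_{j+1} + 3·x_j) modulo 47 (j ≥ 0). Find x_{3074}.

We have x_0 = 22, x_1 = 5, x_2 = 44, x_3 = 0, x_4 = 38, x_5 = 2, x_6 = 30, x_7 = 15, x_8 = 24, x_9 = 24, x_{10} = 4, x_{11} = 45, x_{12} = 2, x_{13} = 4, x_{14} = 26, x_{15} = 1, x_{16} = 36, x_{17} = 42, x_{18} = 36, x_{19} = 24, x_{20} = 40, x_{21} = 37, x_{22} = 23, x_{23} = 38, x_{24} = 24, x_{25} = 46, x_{26} = 20, x_{27} = 3, x_{28} = 28, x_{29} = 8, x_{30} = 30, x_{31} = 33, x_{32} = 20, x_{33} = 11, x_{34} = 21, x_{35} = 44, x_{36} = 1, x_{37} = 43, x_{38} = 30, x_{39} = 44, x_{40} = 28, x_{41} = 37, x_{42} = 34, x_{43} = 46, x_{44} = 3, x_{45} = 12, x_{46} = 22, x_{47} = 5.
The sequence repeats with period 46.
(3074 - 0) mod 46 = 38, so x_{3074} = x_{38} = 30.

30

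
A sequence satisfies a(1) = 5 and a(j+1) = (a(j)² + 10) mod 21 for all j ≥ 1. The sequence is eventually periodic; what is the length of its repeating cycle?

Computing terms: a(1) = 5; a(2) = 14; a(3) = 17; a(4) = 5.
Since a(4) = a(1) = 5, the sequence is periodic with period 3.

3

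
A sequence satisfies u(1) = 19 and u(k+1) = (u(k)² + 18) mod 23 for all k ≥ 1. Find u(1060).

We have u(1) = 19, u(2) = 11, u(3) = 1, u(4) = 19.
Since u(4) = u(1) = 19, the sequence is periodic with period 3.
So u(1060) = u(1 + ((1060-1) mod 3)) = u(1) = 19.

19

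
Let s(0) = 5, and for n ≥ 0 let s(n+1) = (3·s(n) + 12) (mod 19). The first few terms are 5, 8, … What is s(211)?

Computing terms: s(0) = 5; s(1) = 8; s(2) = 17; s(3) = 6; s(4) = 11; s(5) = 7; s(6) = 14; s(7) = 16; s(8) = 3; s(9) = 2; s(10) = 18; s(11) = 9; s(12) = 1; s(13) = 15; s(14) = 0; s(15) = 12; s(16) = 10; s(17) = 4; s(18) = 5.
Since s(18) = s(0) = 5, the sequence is periodic with period 18.
(211 - 0) mod 18 = 13, so s(211) = s(13) = 15.

15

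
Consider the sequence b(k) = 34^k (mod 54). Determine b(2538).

Listing terms: b(1) = 34,  b(2) = 22,  b(3) = 46,  b(4) = 52,  b(5) = 40,  b(6) = 10,  b(7) = 16,  b(8) = 4,  b(9) = 28,  b(10) = 34.
The sequence repeats with period 9.
(2538 - 1) mod 9 = 8, so b(2538) = b(9) = 28.

28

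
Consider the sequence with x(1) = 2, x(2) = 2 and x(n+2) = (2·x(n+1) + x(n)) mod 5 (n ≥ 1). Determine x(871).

Listing terms: x(1) = 2; x(2) = 2; x(3) = 1; x(4) = 4; x(5) = 4; x(6) = 2; x(7) = 3; x(8) = 3; x(9) = 4; x(10) = 1; x(11) = 1; x(12) = 3; x(13) = 2; x(14) = 2.
Since (x(13), x(14)) = (x(1), x(2)) = (2, 2) (two consecutive terms determine the rest), the sequence is periodic with period 12.
So x(871) = x(1 + ((871-1) mod 12)) = x(7) = 3.

3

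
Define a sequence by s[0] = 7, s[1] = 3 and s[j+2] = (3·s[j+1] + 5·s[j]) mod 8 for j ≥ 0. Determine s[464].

Computing terms: s[0] = 7, s[1] = 3, s[2] = 4, s[3] = 3, s[4] = 5, s[5] = 6, s[6] = 3, s[7] = 7, s[8] = 4, s[9] = 7, s[10] = 1, s[11] = 6, s[12] = 7, s[13] = 3.
Since (s[12], s[13]) = (s[0], s[1]) = (7, 3) (two consecutive terms determine the rest), the sequence is periodic with period 12.
(464 - 0) mod 12 = 8, so s[464] = s[8] = 4.

4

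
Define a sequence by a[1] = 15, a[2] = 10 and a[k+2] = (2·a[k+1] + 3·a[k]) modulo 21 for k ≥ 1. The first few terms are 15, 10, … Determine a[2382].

Listing terms: a[1] = 15; a[2] = 10; a[3] = 2; a[4] = 13; a[5] = 11; a[6] = 19; a[7] = 8; a[8] = 10; a[9] = 2.
Since (a[8], a[9]) = (a[2], a[3]) = (10, 2) (two consecutive terms determine the rest), the sequence is eventually periodic: after a pre-period of length 1 it cycles with period 6.
For k ≥ 2, a[k] depends only on (k - 2) mod 6. (2382 - 2) mod 6 = 4, so a[2382] = a[6] = 19.

19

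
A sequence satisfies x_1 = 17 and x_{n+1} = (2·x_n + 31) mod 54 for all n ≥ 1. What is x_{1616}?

Listing terms: x_1 = 17,  x_2 = 11,  x_3 = 53,  x_4 = 29,  x_5 = 35,  x_6 = 47,  x_7 = 17.
The sequence repeats with period 6.
So x_{1616} = x_{1 + ((1616-1) mod 6)} = x_2 = 11.

11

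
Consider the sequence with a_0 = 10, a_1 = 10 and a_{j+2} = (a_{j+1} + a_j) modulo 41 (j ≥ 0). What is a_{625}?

Computing terms: a_0 = 10,  a_1 = 10,  a_2 = 20,  a_3 = 30,  a_4 = 9,  a_5 = 39,  a_6 = 7,  a_7 = 5,  a_8 = 12,  a_9 = 17,  a_{10} = 29,  a_{11} = 5,  a_{12} = 34,  a_{13} = 39,  a_{14} = 32,  a_{15} = 30,  a_{16} = 21,  a_{17} = 10,  a_{18} = 31,  a_{19} = 0,  a_{20} = 31,  a_{21} = 31,  a_{22} = 21,  a_{23} = 11,  a_{24} = 32,  a_{25} = 2,  a_{26} = 34,  a_{27} = 36,  a_{28} = 29,  a_{29} = 24,  a_{30} = 12,  a_{31} = 36,  a_{32} = 7,  a_{33} = 2,  a_{34} = 9,  a_{35} = 11,  a_{36} = 20,  a_{37} = 31,  a_{38} = 10,  a_{39} = 0,  a_{40} = 10,  a_{41} = 10.
The sequence repeats with period 40.
(625 - 0) mod 40 = 25, so a_{625} = a_{25} = 2.

2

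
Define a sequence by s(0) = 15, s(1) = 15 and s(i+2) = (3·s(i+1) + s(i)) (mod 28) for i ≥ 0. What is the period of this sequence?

Listing terms: s(0) = 15,  s(1) = 15,  s(2) = 4,  s(3) = 27,  s(4) = 1,  s(5) = 2,  s(6) = 7,  s(7) = 23,  s(8) = 20,  s(9) = 27,  s(10) = 17,  s(11) = 22,  s(12) = 27,  s(13) = 19,  s(14) = 0,  s(15) = 19,  s(16) = 1,  s(17) = 22,  s(18) = 11,  s(19) = 27,  s(20) = 8,  s(21) = 23,  s(22) = 21,  s(23) = 2,  s(24) = 27,  s(25) = 27,  s(26) = 24,  s(27) = 15,  s(28) = 13,  s(29) = 26,  s(30) = 7,  s(31) = 19,  s(32) = 8,  s(33) = 15,  s(34) = 25,  s(35) = 6,  s(36) = 15,  s(37) = 23,  s(38) = 0,  s(39) = 23,  s(40) = 13,  s(41) = 6,  s(42) = 3,  s(43) = 15,  s(44) = 20,  s(45) = 19,  s(46) = 21,  s(47) = 26,  s(48) = 15,  s(49) = 15.
The sequence repeats with period 48.

48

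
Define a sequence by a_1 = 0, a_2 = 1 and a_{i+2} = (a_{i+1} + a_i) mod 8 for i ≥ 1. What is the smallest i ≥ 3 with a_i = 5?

6

Listing terms: a_1 = 0,  a_2 = 1,  a_3 = 1,  a_4 = 2,  a_5 = 3,  a_6 = 5,  a_7 = 0,  a_8 = 5,  a_9 = 5,  a_{10} = 2,  a_{11} = 7,  a_{12} = 1,  a_{13} = 0,  a_{14} = 1.
The sequence repeats with period 12.
The value 5 first appears (with i ≥ 3) at a_6.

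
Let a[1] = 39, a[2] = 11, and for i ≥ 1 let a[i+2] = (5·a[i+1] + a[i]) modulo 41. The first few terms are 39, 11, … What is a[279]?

16

Listing terms: a[1] = 39, a[2] = 11, a[3] = 12, a[4] = 30, a[5] = 39, a[6] = 20, a[7] = 16, a[8] = 18, a[9] = 24, a[10] = 15, a[11] = 17, a[12] = 18, a[13] = 25, a[14] = 20, a[15] = 2, a[16] = 30, a[17] = 29, a[18] = 11, a[19] = 2, a[20] = 21, a[21] = 25, a[22] = 23, a[23] = 17, a[24] = 26, a[25] = 24, a[26] = 23, a[27] = 16, a[28] = 21, a[29] = 39, a[30] = 11.
The sequence repeats with period 28.
(279 - 1) mod 28 = 26, so a[279] = a[27] = 16.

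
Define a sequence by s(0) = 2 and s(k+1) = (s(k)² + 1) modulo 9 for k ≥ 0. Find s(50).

8

Listing terms: s(0) = 2; s(1) = 5; s(2) = 8; s(3) = 2.
Since s(3) = s(0) = 2, the sequence is periodic with period 3.
So s(50) = s(0 + ((50-0) mod 3)) = s(2) = 8.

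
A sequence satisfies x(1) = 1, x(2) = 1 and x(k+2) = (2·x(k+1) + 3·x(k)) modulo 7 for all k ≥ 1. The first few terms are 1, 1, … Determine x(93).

5

x(1) = 1; x(2) = 1; x(3) = 5; x(4) = 6; x(5) = 6; x(6) = 2; x(7) = 1; x(8) = 1.
The sequence repeats with period 6.
(93 - 1) mod 6 = 2, so x(93) = x(3) = 5.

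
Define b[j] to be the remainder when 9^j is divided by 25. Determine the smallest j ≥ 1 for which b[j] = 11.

4

We have b[0] = 1,  b[1] = 9,  b[2] = 6,  b[3] = 4,  b[4] = 11,  b[5] = 24,  b[6] = 16,  b[7] = 19,  b[8] = 21,  b[9] = 14,  b[10] = 1.
Since b[10] = b[0] = 1, the sequence is periodic with period 10.
The value 11 first appears (with j ≥ 1) at b[4].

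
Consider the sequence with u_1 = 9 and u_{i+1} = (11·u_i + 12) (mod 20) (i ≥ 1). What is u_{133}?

13

Listing terms: u_1 = 9,  u_2 = 11,  u_3 = 13,  u_4 = 15,  u_5 = 17,  u_6 = 19,  u_7 = 1,  u_8 = 3,  u_9 = 5,  u_{10} = 7,  u_{11} = 9.
Since u_{11} = u_1 = 9, the sequence is periodic with period 10.
So u_{133} = u_{1 + ((133-1) mod 10)} = u_3 = 13.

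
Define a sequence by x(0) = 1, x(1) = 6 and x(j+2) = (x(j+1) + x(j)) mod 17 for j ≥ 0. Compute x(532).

10

We have x(0) = 1; x(1) = 6; x(2) = 7; x(3) = 13; x(4) = 3; x(5) = 16; x(6) = 2; x(7) = 1; x(8) = 3; x(9) = 4; x(10) = 7; x(11) = 11; x(12) = 1; x(13) = 12; x(14) = 13; x(15) = 8; x(16) = 4; x(17) = 12; x(18) = 16; x(19) = 11; x(20) = 10; x(21) = 4; x(22) = 14; x(23) = 1; x(24) = 15; x(25) = 16; x(26) = 14; x(27) = 13; x(28) = 10; x(29) = 6; x(30) = 16; x(31) = 5; x(32) = 4; x(33) = 9; x(34) = 13; x(35) = 5; x(36) = 1; x(37) = 6.
Since (x(36), x(37)) = (x(0), x(1)) = (1, 6) (two consecutive terms determine the rest), the sequence is periodic with period 36.
So x(532) = x(0 + ((532-0) mod 36)) = x(28) = 10.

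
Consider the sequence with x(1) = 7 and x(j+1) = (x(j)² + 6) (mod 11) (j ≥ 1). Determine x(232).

0

Listing terms: x(1) = 7,  x(2) = 0,  x(3) = 6,  x(4) = 9,  x(5) = 10,  x(6) = 7.
The sequence repeats with period 5.
So x(232) = x(1 + ((232-1) mod 5)) = x(2) = 0.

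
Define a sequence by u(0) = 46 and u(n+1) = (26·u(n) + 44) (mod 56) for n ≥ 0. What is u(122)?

Computing terms: u(0) = 46; u(1) = 8; u(2) = 28; u(3) = 44; u(4) = 12; u(5) = 20; u(6) = 4; u(7) = 36; u(8) = 28.
Since u(8) = u(2) = 28, the sequence is eventually periodic: after a pre-period of length 2 it cycles with period 6.
For n ≥ 2, u(n) depends only on (n - 2) mod 6. (122 - 2) mod 6 = 0, so u(122) = u(2) = 28.

28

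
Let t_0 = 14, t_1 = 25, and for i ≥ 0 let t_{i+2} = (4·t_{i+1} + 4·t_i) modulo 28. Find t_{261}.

24

t_0 = 14; t_1 = 25; t_2 = 16; t_3 = 24; t_4 = 20; t_5 = 8; t_6 = 0; t_7 = 4; t_8 = 16; t_9 = 24.
Since (t_8, t_9) = (t_2, t_3) = (16, 24) (two consecutive terms determine the rest), the sequence is eventually periodic: after a pre-period of length 2 it cycles with period 6.
For i ≥ 2, t_i depends only on (i - 2) mod 6. (261 - 2) mod 6 = 1, so t_{261} = t_3 = 24.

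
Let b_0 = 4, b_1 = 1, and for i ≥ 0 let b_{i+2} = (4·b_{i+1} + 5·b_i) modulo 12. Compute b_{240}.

Listing terms: b_0 = 4,  b_1 = 1,  b_2 = 0,  b_3 = 5,  b_4 = 8,  b_5 = 9,  b_6 = 4,  b_7 = 1.
The sequence repeats with period 6.
(240 - 0) mod 6 = 0, so b_{240} = b_0 = 4.

4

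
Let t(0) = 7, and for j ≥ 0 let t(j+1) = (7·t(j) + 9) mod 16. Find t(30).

15

Listing terms: t(0) = 7, t(1) = 10, t(2) = 15, t(3) = 2, t(4) = 7.
Since t(4) = t(0) = 7, the sequence is periodic with period 4.
(30 - 0) mod 4 = 2, so t(30) = t(2) = 15.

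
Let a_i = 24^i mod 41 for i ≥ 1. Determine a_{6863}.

a_1 = 24, a_2 = 2, a_3 = 7, a_4 = 4, a_5 = 14, a_6 = 8, a_7 = 28, a_8 = 16, a_9 = 15, a_{10} = 32, a_{11} = 30, a_{12} = 23, a_{13} = 19, a_{14} = 5, a_{15} = 38, a_{16} = 10, a_{17} = 35, a_{18} = 20, a_{19} = 29, a_{20} = 40, a_{21} = 17, a_{22} = 39, a_{23} = 34, a_{24} = 37, a_{25} = 27, a_{26} = 33, a_{27} = 13, a_{28} = 25, a_{29} = 26, a_{30} = 9, a_{31} = 11, a_{32} = 18, a_{33} = 22, a_{34} = 36, a_{35} = 3, a_{36} = 31, a_{37} = 6, a_{38} = 21, a_{39} = 12, a_{40} = 1, a_{41} = 24.
Since a_{41} = a_1 = 24, the sequence is periodic with period 40.
So a_{6863} = a_{1 + ((6863-1) mod 40)} = a_{23} = 34.

34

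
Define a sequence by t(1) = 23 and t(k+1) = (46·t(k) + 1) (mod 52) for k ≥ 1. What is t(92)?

Listing terms: t(1) = 23,  t(2) = 19,  t(3) = 43,  t(4) = 3,  t(5) = 35,  t(6) = 51,  t(7) = 7,  t(8) = 11,  t(9) = 39,  t(10) = 27,  t(11) = 47,  t(12) = 31,  t(13) = 23.
Since t(13) = t(1) = 23, the sequence is periodic with period 12.
So t(92) = t(1 + ((92-1) mod 12)) = t(8) = 11.

11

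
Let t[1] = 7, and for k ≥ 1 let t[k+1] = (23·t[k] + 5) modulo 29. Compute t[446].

27

Computing terms: t[1] = 7; t[2] = 21; t[3] = 24; t[4] = 6; t[5] = 27; t[6] = 17; t[7] = 19; t[8] = 7.
Since t[8] = t[1] = 7, the sequence is periodic with period 7.
(446 - 1) mod 7 = 4, so t[446] = t[5] = 27.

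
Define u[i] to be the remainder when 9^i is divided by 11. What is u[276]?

9

u[0] = 1,  u[1] = 9,  u[2] = 4,  u[3] = 3,  u[4] = 5,  u[5] = 1.
The sequence repeats with period 5.
So u[276] = u[0 + ((276-0) mod 5)] = u[1] = 9.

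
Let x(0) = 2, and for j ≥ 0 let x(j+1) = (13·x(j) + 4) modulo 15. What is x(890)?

Listing terms: x(0) = 2; x(1) = 0; x(2) = 4; x(3) = 11; x(4) = 12; x(5) = 10; x(6) = 14; x(7) = 6; x(8) = 7; x(9) = 5; x(10) = 9; x(11) = 1; x(12) = 2.
The sequence repeats with period 12.
(890 - 0) mod 12 = 2, so x(890) = x(2) = 4.

4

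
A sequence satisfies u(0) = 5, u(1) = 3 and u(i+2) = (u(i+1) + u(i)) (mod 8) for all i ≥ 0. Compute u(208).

Computing terms: u(0) = 5; u(1) = 3; u(2) = 0; u(3) = 3; u(4) = 3; u(5) = 6; u(6) = 1; u(7) = 7; u(8) = 0; u(9) = 7; u(10) = 7; u(11) = 6; u(12) = 5; u(13) = 3.
Since (u(12), u(13)) = (u(0), u(1)) = (5, 3) (two consecutive terms determine the rest), the sequence is periodic with period 12.
So u(208) = u(0 + ((208-0) mod 12)) = u(4) = 3.

3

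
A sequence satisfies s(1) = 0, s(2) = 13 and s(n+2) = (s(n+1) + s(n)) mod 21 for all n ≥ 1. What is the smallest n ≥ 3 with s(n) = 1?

8

s(1) = 0,  s(2) = 13,  s(3) = 13,  s(4) = 5,  s(5) = 18,  s(6) = 2,  s(7) = 20,  s(8) = 1,  s(9) = 0,  s(10) = 1,  s(11) = 1,  s(12) = 2,  s(13) = 3,  s(14) = 5,  s(15) = 8,  s(16) = 13,  s(17) = 0,  s(18) = 13.
Since (s(17), s(18)) = (s(1), s(2)) = (0, 13) (two consecutive terms determine the rest), the sequence is periodic with period 16.
The value 1 first appears (with n ≥ 3) at s(8).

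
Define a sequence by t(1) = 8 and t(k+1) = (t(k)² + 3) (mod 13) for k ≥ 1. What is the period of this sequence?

5

Listing terms: t(1) = 8; t(2) = 2; t(3) = 7; t(4) = 0; t(5) = 3; t(6) = 12; t(7) = 4; t(8) = 6; t(9) = 0.
Since t(9) = t(4) = 0, the sequence is eventually periodic: after a pre-period of length 3 it cycles with period 5.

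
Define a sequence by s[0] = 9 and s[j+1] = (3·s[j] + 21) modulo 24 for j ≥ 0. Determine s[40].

9

We have s[0] = 9, s[1] = 0, s[2] = 21, s[3] = 12, s[4] = 9.
Since s[4] = s[0] = 9, the sequence is periodic with period 4.
(40 - 0) mod 4 = 0, so s[40] = s[0] = 9.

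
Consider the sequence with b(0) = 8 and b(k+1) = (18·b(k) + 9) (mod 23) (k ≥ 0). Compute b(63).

2

Computing terms: b(0) = 8, b(1) = 15, b(2) = 3, b(3) = 17, b(4) = 16, b(5) = 21, b(6) = 19, b(7) = 6, b(8) = 2, b(9) = 22, b(10) = 14, b(11) = 8.
The sequence repeats with period 11.
So b(63) = b(0 + ((63-0) mod 11)) = b(8) = 2.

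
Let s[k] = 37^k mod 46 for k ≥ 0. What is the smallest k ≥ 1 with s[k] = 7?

Computing terms: s[0] = 1,  s[1] = 37,  s[2] = 35,  s[3] = 7,  s[4] = 29,  s[5] = 15,  s[6] = 3,  s[7] = 19,  s[8] = 13,  s[9] = 21,  s[10] = 41,  s[11] = 45,  s[12] = 9,  s[13] = 11,  s[14] = 39,  s[15] = 17,  s[16] = 31,  s[17] = 43,  s[18] = 27,  s[19] = 33,  s[20] = 25,  s[21] = 5,  s[22] = 1.
Since s[22] = s[0] = 1, the sequence is periodic with period 22.
The value 7 first appears (with k ≥ 1) at s[3].

3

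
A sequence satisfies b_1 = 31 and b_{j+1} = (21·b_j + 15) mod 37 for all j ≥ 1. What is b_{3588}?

Computing terms: b_1 = 31, b_2 = 0, b_3 = 15, b_4 = 34, b_5 = 26, b_6 = 6, b_7 = 30, b_8 = 16, b_9 = 18, b_{10} = 23, b_{11} = 17, b_{12} = 2, b_{13} = 20, b_{14} = 28, b_{15} = 11, b_{16} = 24, b_{17} = 1, b_{18} = 36, b_{19} = 31.
The sequence repeats with period 18.
So b_{3588} = b_{1 + ((3588-1) mod 18)} = b_6 = 6.

6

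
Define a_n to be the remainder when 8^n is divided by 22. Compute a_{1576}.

14

Listing terms: a_1 = 8, a_2 = 20, a_3 = 6, a_4 = 4, a_5 = 10, a_6 = 14, a_7 = 2, a_8 = 16, a_9 = 18, a_{10} = 12, a_{11} = 8.
The sequence repeats with period 10.
(1576 - 1) mod 10 = 5, so a_{1576} = a_6 = 14.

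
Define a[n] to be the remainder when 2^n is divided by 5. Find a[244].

Listing terms: a[1] = 2, a[2] = 4, a[3] = 3, a[4] = 1, a[5] = 2.
Since a[5] = a[1] = 2, the sequence is periodic with period 4.
(244 - 1) mod 4 = 3, so a[244] = a[4] = 1.

1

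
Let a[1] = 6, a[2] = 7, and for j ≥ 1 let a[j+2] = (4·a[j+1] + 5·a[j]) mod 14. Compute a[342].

5

Computing terms: a[1] = 6; a[2] = 7; a[3] = 2; a[4] = 1; a[5] = 0; a[6] = 5; a[7] = 6; a[8] = 7.
The sequence repeats with period 6.
(342 - 1) mod 6 = 5, so a[342] = a[6] = 5.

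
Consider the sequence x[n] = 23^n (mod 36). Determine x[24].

1

Computing terms: x[1] = 23, x[2] = 25, x[3] = 35, x[4] = 13, x[5] = 11, x[6] = 1, x[7] = 23.
The sequence repeats with period 6.
So x[24] = x[1 + ((24-1) mod 6)] = x[6] = 1.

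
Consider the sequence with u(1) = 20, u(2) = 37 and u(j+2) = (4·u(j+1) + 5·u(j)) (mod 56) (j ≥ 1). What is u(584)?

9

We have u(1) = 20; u(2) = 37; u(3) = 24; u(4) = 1; u(5) = 12; u(6) = 53; u(7) = 48; u(8) = 9; u(9) = 52; u(10) = 29; u(11) = 40; u(12) = 25; u(13) = 20; u(14) = 37.
The sequence repeats with period 12.
So u(584) = u(1 + ((584-1) mod 12)) = u(8) = 9.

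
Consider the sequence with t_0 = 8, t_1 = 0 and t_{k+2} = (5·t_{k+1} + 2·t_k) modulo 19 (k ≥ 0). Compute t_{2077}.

t_0 = 8,  t_1 = 0,  t_2 = 16,  t_3 = 4,  t_4 = 14,  t_5 = 2,  t_6 = 0,  t_7 = 4,  t_8 = 1,  t_9 = 13,  t_{10} = 10,  t_{11} = 0,  t_{12} = 1,  t_{13} = 5,  t_{14} = 8,  t_{15} = 12,  t_{16} = 0,  t_{17} = 5,  t_{18} = 6,  t_{19} = 2,  t_{20} = 3,  t_{21} = 0,  t_{22} = 6,  t_{23} = 11,  t_{24} = 10,  t_{25} = 15,  t_{26} = 0,  t_{27} = 11,  t_{28} = 17,  t_{29} = 12,  t_{30} = 18,  t_{31} = 0,  t_{32} = 17,  t_{33} = 9,  t_{34} = 3,  t_{35} = 14,  t_{36} = 0,  t_{37} = 9,  t_{38} = 7,  t_{39} = 15,  t_{40} = 13,  t_{41} = 0,  t_{42} = 7,  t_{43} = 16,  t_{44} = 18,  t_{45} = 8,  t_{46} = 0.
The sequence repeats with period 45.
So t_{2077} = t_{0 + ((2077-0) mod 45)} = t_7 = 4.

4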